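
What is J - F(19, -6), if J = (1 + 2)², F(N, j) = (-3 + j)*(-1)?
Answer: 0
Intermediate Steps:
F(N, j) = 3 - j
J = 9 (J = 3² = 9)
J - F(19, -6) = 9 - (3 - 1*(-6)) = 9 - (3 + 6) = 9 - 1*9 = 9 - 9 = 0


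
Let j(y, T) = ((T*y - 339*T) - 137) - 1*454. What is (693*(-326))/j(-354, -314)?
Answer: -75306/72337 ≈ -1.0410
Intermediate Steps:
j(y, T) = -591 - 339*T + T*y (j(y, T) = ((-339*T + T*y) - 137) - 454 = (-137 - 339*T + T*y) - 454 = -591 - 339*T + T*y)
(693*(-326))/j(-354, -314) = (693*(-326))/(-591 - 339*(-314) - 314*(-354)) = -225918/(-591 + 106446 + 111156) = -225918/217011 = -225918*1/217011 = -75306/72337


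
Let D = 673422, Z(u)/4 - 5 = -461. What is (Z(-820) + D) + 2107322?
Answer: 2778920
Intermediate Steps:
Z(u) = -1824 (Z(u) = 20 + 4*(-461) = 20 - 1844 = -1824)
(Z(-820) + D) + 2107322 = (-1824 + 673422) + 2107322 = 671598 + 2107322 = 2778920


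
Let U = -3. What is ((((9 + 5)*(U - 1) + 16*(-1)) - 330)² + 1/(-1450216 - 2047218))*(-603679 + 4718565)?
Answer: 1162865393046286805/1748717 ≈ 6.6498e+11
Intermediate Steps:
((((9 + 5)*(U - 1) + 16*(-1)) - 330)² + 1/(-1450216 - 2047218))*(-603679 + 4718565) = ((((9 + 5)*(-3 - 1) + 16*(-1)) - 330)² + 1/(-1450216 - 2047218))*(-603679 + 4718565) = (((14*(-4) - 16) - 330)² + 1/(-3497434))*4114886 = (((-56 - 16) - 330)² - 1/3497434)*4114886 = ((-72 - 330)² - 1/3497434)*4114886 = ((-402)² - 1/3497434)*4114886 = (161604 - 1/3497434)*4114886 = (565199324135/3497434)*4114886 = 1162865393046286805/1748717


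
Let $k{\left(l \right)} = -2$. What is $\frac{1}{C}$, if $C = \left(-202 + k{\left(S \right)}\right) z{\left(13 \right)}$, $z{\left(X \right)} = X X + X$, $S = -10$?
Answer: $- \frac{1}{37128} \approx -2.6934 \cdot 10^{-5}$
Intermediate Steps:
$z{\left(X \right)} = X + X^{2}$ ($z{\left(X \right)} = X^{2} + X = X + X^{2}$)
$C = -37128$ ($C = \left(-202 - 2\right) 13 \left(1 + 13\right) = - 204 \cdot 13 \cdot 14 = \left(-204\right) 182 = -37128$)
$\frac{1}{C} = \frac{1}{-37128} = - \frac{1}{37128}$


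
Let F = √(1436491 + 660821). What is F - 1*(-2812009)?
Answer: 2812009 + 4*√131082 ≈ 2.8135e+6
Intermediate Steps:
F = 4*√131082 (F = √2097312 = 4*√131082 ≈ 1448.2)
F - 1*(-2812009) = 4*√131082 - 1*(-2812009) = 4*√131082 + 2812009 = 2812009 + 4*√131082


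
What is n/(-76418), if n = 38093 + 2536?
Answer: -40629/76418 ≈ -0.53167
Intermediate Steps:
n = 40629
n/(-76418) = 40629/(-76418) = 40629*(-1/76418) = -40629/76418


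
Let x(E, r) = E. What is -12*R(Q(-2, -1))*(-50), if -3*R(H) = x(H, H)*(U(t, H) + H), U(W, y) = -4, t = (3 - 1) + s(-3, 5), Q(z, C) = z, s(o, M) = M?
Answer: -2400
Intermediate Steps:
t = 7 (t = (3 - 1) + 5 = 2 + 5 = 7)
R(H) = -H*(-4 + H)/3
-12*R(Q(-2, -1))*(-50) = -4*(-2)*(4 - 1*(-2))*(-50) = -4*(-2)*(4 + 2)*(-50) = -4*(-2)*6*(-50) = -12*(-4)*(-50) = 48*(-50) = -2400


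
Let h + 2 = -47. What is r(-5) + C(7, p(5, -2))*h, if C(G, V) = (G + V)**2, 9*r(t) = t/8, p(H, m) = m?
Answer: -88205/72 ≈ -1225.1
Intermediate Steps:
h = -49 (h = -2 - 47 = -49)
r(t) = t/72 (r(t) = (t/8)/9 = t/72)
r(-5) + C(7, p(5, -2))*h = (1/72)*(-5) + (7 - 2)**2*(-49) = -5/72 + 5**2*(-49) = -5/72 + 25*(-49) = -5/72 - 1225 = -88205/72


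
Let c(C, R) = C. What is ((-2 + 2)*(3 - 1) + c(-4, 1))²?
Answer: 16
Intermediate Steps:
((-2 + 2)*(3 - 1) + c(-4, 1))² = ((-2 + 2)*(3 - 1) - 4)² = (0*2 - 4)² = (0 - 4)² = (-4)² = 16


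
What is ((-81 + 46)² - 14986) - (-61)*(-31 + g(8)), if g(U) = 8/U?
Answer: -15591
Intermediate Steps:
((-81 + 46)² - 14986) - (-61)*(-31 + g(8)) = ((-81 + 46)² - 14986) - (-61)*(-31 + 8/8) = ((-35)² - 14986) - (-61)*(-31 + 8*(⅛)) = (1225 - 14986) - (-61)*(-31 + 1) = -13761 - (-61)*(-30) = -13761 - 1*1830 = -13761 - 1830 = -15591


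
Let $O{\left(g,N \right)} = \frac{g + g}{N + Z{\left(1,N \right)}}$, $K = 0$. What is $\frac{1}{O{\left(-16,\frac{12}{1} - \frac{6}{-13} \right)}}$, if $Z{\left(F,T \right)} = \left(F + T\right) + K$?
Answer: $- \frac{337}{416} \approx -0.8101$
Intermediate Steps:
$Z{\left(F,T \right)} = F + T$ ($Z{\left(F,T \right)} = \left(F + T\right) + 0 = F + T$)
$O{\left(g,N \right)} = \frac{2 g}{1 + 2 N}$ ($O{\left(g,N \right)} = \frac{g + g}{N + \left(1 + N\right)} = \frac{2 g}{1 + 2 N}$)
$\frac{1}{O{\left(-16,\frac{12}{1} - \frac{6}{-13} \right)}} = \frac{1}{2 \left(-16\right) \frac{1}{1 + 2 \left(\frac{12}{1} - \frac{6}{-13}\right)}} = \frac{1}{2 \left(-16\right) \frac{1}{1 + 2 \left(12 \cdot 1 - - \frac{6}{13}\right)}} = \frac{1}{2 \left(-16\right) \frac{1}{1 + 2 \left(12 + \frac{6}{13}\right)}} = \frac{1}{2 \left(-16\right) \frac{1}{1 + 2 \cdot \frac{162}{13}}} = \frac{1}{2 \left(-16\right) \frac{1}{1 + \frac{324}{13}}} = \frac{1}{2 \left(-16\right) \frac{1}{\frac{337}{13}}} = \frac{1}{2 \left(-16\right) \frac{13}{337}} = \frac{1}{- \frac{416}{337}} = - \frac{337}{416}$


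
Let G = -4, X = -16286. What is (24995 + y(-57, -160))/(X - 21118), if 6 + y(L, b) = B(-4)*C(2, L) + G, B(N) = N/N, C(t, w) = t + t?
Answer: -24989/37404 ≈ -0.66808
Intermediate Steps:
C(t, w) = 2*t
B(N) = 1
y(L, b) = -6 (y(L, b) = -6 + (1*(2*2) - 4) = -6 + (1*4 - 4) = -6 + (4 - 4) = -6 + 0 = -6)
(24995 + y(-57, -160))/(X - 21118) = (24995 - 6)/(-16286 - 21118) = 24989/(-37404) = 24989*(-1/37404) = -24989/37404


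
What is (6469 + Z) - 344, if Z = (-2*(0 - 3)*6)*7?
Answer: 6377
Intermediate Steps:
Z = 252 (Z = (-2*(-3)*6)*7 = (6*6)*7 = 36*7 = 252)
(6469 + Z) - 344 = (6469 + 252) - 344 = 6721 - 344 = 6377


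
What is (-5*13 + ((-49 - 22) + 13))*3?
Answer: -369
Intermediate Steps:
(-5*13 + ((-49 - 22) + 13))*3 = (-65 + (-71 + 13))*3 = (-65 - 58)*3 = -123*3 = -369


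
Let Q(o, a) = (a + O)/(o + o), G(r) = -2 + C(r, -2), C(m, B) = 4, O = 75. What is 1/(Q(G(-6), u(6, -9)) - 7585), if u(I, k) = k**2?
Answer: -1/7546 ≈ -0.00013252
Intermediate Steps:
G(r) = 2 (G(r) = -2 + 4 = 2)
Q(o, a) = (75 + a)/(2*o) (Q(o, a) = (a + 75)/(o + o) = (75 + a)/((2*o)) = (75 + a)*(1/(2*o)) = (75 + a)/(2*o))
1/(Q(G(-6), u(6, -9)) - 7585) = 1/((1/2)*(75 + (-9)**2)/2 - 7585) = 1/((1/2)*(1/2)*(75 + 81) - 7585) = 1/((1/2)*(1/2)*156 - 7585) = 1/(39 - 7585) = 1/(-7546) = -1/7546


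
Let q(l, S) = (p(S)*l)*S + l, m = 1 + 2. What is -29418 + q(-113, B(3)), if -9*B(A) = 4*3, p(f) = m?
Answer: -29079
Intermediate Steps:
m = 3
p(f) = 3
B(A) = -4/3 (B(A) = -4*3/9 = -⅑*12 = -4/3)
q(l, S) = l + 3*S*l (q(l, S) = (3*l)*S + l = 3*S*l + l = l + 3*S*l)
-29418 + q(-113, B(3)) = -29418 - 113*(1 + 3*(-4/3)) = -29418 - 113*(1 - 4) = -29418 - 113*(-3) = -29418 + 339 = -29079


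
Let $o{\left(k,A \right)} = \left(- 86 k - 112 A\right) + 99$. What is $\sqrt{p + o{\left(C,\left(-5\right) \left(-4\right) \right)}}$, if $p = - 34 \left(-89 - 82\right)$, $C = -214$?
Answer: $3 \sqrt{2453} \approx 148.58$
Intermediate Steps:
$o{\left(k,A \right)} = 99 - 112 A - 86 k$ ($o{\left(k,A \right)} = \left(- 112 A - 86 k\right) + 99 = 99 - 112 A - 86 k$)
$p = 5814$ ($p = \left(-34\right) \left(-171\right) = 5814$)
$\sqrt{p + o{\left(C,\left(-5\right) \left(-4\right) \right)}} = \sqrt{5814 - \left(-18503 + 112 \left(-5\right) \left(-4\right)\right)} = \sqrt{5814 + \left(99 - 2240 + 18404\right)} = \sqrt{5814 + 16263} = \sqrt{22077} = 3 \sqrt{2453}$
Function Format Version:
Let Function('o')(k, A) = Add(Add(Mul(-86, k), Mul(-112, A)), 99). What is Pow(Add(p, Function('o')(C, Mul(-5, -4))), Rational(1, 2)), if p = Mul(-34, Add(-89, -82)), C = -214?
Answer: Mul(3, Pow(2453, Rational(1, 2))) ≈ 148.58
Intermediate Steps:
Function('o')(k, A) = Add(99, Mul(-112, A), Mul(-86, k)) (Function('o')(k, A) = Add(Add(Mul(-112, A), Mul(-86, k)), 99) = Add(99, Mul(-112, A), Mul(-86, k)))
p = 5814 (p = Mul(-34, -171) = 5814)
Pow(Add(p, Function('o')(C, Mul(-5, -4))), Rational(1, 2)) = Pow(Add(5814, Add(99, Mul(-112, Mul(-5, -4)), Mul(-86, -214))), Rational(1, 2)) = Pow(Add(5814, Add(99, Mul(-112, 20), 18404)), Rational(1, 2)) = Pow(Add(5814, Add(99, -2240, 18404)), Rational(1, 2)) = Pow(Add(5814, 16263), Rational(1, 2)) = Pow(22077, Rational(1, 2)) = Mul(3, Pow(2453, Rational(1, 2)))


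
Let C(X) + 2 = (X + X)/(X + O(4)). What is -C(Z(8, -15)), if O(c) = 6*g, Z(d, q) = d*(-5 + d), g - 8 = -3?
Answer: 10/9 ≈ 1.1111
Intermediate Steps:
g = 5 (g = 8 - 3 = 5)
O(c) = 30 (O(c) = 6*5 = 30)
C(X) = -2 + 2*X/(30 + X) (C(X) = -2 + (X + X)/(X + 30) = -2 + (2*X)/(30 + X) = -2 + 2*X/(30 + X))
-C(Z(8, -15)) = -(-60)/(30 + 8*(-5 + 8)) = -(-60)/(30 + 8*3) = -(-60)/(30 + 24) = -(-60)/54 = -1*(-10/9) = 10/9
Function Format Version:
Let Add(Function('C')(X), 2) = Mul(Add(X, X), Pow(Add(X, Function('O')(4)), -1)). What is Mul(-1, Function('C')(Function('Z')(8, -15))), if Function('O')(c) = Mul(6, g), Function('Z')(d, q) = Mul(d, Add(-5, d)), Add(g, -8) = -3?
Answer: Rational(10, 9) ≈ 1.1111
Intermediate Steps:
g = 5 (g = Add(8, -3) = 5)
Function('O')(c) = 30 (Function('O')(c) = Mul(6, 5) = 30)
Function('C')(X) = Add(-2, Mul(2, X, Pow(Add(30, X), -1))) (Function('C')(X) = Add(-2, Mul(Add(X, X), Pow(Add(X, 30), -1))) = Add(-2, Mul(Mul(2, X), Pow(Add(30, X), -1))) = Add(-2, Mul(2, X, Pow(Add(30, X), -1))))
Mul(-1, Function('C')(Function('Z')(8, -15))) = Mul(-1, Mul(-60, Pow(Add(30, Mul(8, Add(-5, 8))), -1))) = Mul(-1, Mul(-60, Pow(Add(30, Mul(8, 3)), -1))) = Mul(-1, Mul(-60, Pow(Add(30, 24), -1))) = Mul(-1, Mul(-60, Pow(54, -1))) = Mul(-1, Mul(-60, Rational(1, 54))) = Mul(-1, Rational(-10, 9)) = Rational(10, 9)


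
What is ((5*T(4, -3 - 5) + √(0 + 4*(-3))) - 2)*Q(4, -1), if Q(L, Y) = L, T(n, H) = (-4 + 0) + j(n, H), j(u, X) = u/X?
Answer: -98 + 8*I*√3 ≈ -98.0 + 13.856*I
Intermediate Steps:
T(n, H) = -4 + n/H (T(n, H) = (-4 + 0) + n/H = -4 + n/H)
((5*T(4, -3 - 5) + √(0 + 4*(-3))) - 2)*Q(4, -1) = ((5*(-4 + 4/(-3 - 5)) + √(0 + 4*(-3))) - 2)*4 = ((5*(-4 + 4/(-8)) + √(0 - 12)) - 2)*4 = ((5*(-4 + 4*(-⅛)) + √(-12)) - 2)*4 = ((5*(-4 - ½) + 2*I*√3) - 2)*4 = ((5*(-9/2) + 2*I*√3) - 2)*4 = ((-45/2 + 2*I*√3) - 2)*4 = (-49/2 + 2*I*√3)*4 = -98 + 8*I*√3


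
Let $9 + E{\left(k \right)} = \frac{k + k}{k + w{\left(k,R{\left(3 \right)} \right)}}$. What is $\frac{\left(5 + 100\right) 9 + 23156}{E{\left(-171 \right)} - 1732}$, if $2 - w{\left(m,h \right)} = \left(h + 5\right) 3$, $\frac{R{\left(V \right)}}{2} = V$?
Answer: $- \frac{221291}{15970} \approx -13.857$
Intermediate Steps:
$R{\left(V \right)} = 2 V$
$w{\left(m,h \right)} = -13 - 3 h$ ($w{\left(m,h \right)} = 2 - \left(h + 5\right) 3 = 2 - \left(5 + h\right) 3 = 2 - \left(15 + 3 h\right) = -13 - 3 h$)
$E{\left(k \right)} = -9 + \frac{2 k}{-31 + k}$ ($E{\left(k \right)} = -9 + \frac{k + k}{k - \left(13 + 3 \cdot 2 \cdot 3\right)} = -9 + \frac{2 k}{k - 31} = -9 + \frac{2 k}{-31 + k}$)
$\frac{\left(5 + 100\right) 9 + 23156}{E{\left(-171 \right)} - 1732} = \frac{\left(5 + 100\right) 9 + 23156}{\frac{279 - -1197}{-31 - 171} - 1732} = \frac{105 \cdot 9 + 23156}{\frac{279 + 1197}{-202} - 1732} = \frac{945 + 23156}{\left(- \frac{1}{202}\right) 1476 - 1732} = \frac{24101}{- \frac{738}{101} - 1732} = \frac{24101}{- \frac{175670}{101}} = 24101 \left(- \frac{101}{175670}\right) = - \frac{221291}{15970}$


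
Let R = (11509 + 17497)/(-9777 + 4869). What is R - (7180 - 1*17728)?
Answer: 25870289/2454 ≈ 10542.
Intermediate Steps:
R = -14503/2454 (R = 29006/(-4908) = 29006*(-1/4908) = -14503/2454 ≈ -5.9099)
R - (7180 - 1*17728) = -14503/2454 - (7180 - 1*17728) = -14503/2454 - (7180 - 17728) = -14503/2454 - 1*(-10548) = -14503/2454 + 10548 = 25870289/2454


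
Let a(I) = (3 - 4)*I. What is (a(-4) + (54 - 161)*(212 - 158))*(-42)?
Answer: 242508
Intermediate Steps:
a(I) = -I
(a(-4) + (54 - 161)*(212 - 158))*(-42) = (-1*(-4) + (54 - 161)*(212 - 158))*(-42) = (4 - 107*54)*(-42) = (4 - 5778)*(-42) = -5774*(-42) = 242508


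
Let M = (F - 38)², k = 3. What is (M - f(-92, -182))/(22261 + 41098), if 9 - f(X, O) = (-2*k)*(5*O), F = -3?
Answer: 7132/63359 ≈ 0.11256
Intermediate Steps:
f(X, O) = 9 + 30*O (f(X, O) = 9 - (-2*3)*5*O = 9 - (-6)*5*O = 9 - (-30)*O = 9 + 30*O)
M = 1681 (M = (-3 - 38)² = (-41)² = 1681)
(M - f(-92, -182))/(22261 + 41098) = (1681 - (9 + 30*(-182)))/(22261 + 41098) = (1681 - (9 - 5460))/63359 = (1681 - 1*(-5451))*(1/63359) = (1681 + 5451)*(1/63359) = 7132*(1/63359) = 7132/63359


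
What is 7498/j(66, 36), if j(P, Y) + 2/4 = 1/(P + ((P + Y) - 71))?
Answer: -1454612/95 ≈ -15312.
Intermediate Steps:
j(P, Y) = -½ + 1/(-71 + Y + 2*P) (j(P, Y) = -½ + 1/(P + ((P + Y) - 71)) = -½ + 1/(P + (-71 + P + Y)) = -½ + 1/(-71 + Y + 2*P))
7498/j(66, 36) = 7498/(((73 - 1*36 - 2*66)/(2*(-71 + 36 + 2*66)))) = 7498/(((73 - 36 - 132)/(2*(-71 + 36 + 132)))) = 7498/(((½)*(-95)/97)) = 7498/(((½)*(1/97)*(-95))) = 7498/(-95/194) = 7498*(-194/95) = -1454612/95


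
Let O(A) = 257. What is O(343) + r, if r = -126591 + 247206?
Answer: 120872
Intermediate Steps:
r = 120615
O(343) + r = 257 + 120615 = 120872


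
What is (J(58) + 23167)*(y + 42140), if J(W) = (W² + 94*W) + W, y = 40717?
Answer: 2654821137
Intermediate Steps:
J(W) = W² + 95*W
(J(58) + 23167)*(y + 42140) = (58*(95 + 58) + 23167)*(40717 + 42140) = (58*153 + 23167)*82857 = (8874 + 23167)*82857 = 32041*82857 = 2654821137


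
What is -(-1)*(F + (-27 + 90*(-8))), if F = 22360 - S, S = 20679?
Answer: 934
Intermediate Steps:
F = 1681 (F = 22360 - 1*20679 = 22360 - 20679 = 1681)
-(-1)*(F + (-27 + 90*(-8))) = -(-1)*(1681 + (-27 + 90*(-8))) = -(-1)*(1681 + (-27 - 720)) = -(-1)*(1681 - 747) = -(-1)*934 = -1*(-934) = 934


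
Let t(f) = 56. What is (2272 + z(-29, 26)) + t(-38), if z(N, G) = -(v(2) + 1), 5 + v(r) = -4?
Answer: 2336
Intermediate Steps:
v(r) = -9 (v(r) = -5 - 4 = -9)
z(N, G) = 8 (z(N, G) = -(-9 + 1) = -1*(-8) = 8)
(2272 + z(-29, 26)) + t(-38) = (2272 + 8) + 56 = 2280 + 56 = 2336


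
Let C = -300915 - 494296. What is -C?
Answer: 795211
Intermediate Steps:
C = -795211
-C = -1*(-795211) = 795211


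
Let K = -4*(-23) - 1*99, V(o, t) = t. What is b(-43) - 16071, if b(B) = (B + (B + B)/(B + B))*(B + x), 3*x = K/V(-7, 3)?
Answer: -42697/3 ≈ -14232.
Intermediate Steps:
K = -7 (K = 92 - 99 = -7)
x = -7/9 (x = (-7/3)/3 = (-7*1/3)/3 = (1/3)*(-7/3) = -7/9 ≈ -0.77778)
b(B) = (1 + B)*(-7/9 + B) (b(B) = (B + (B + B)/(B + B))*(B - 7/9) = (B + (2*B)/((2*B)))*(-7/9 + B) = (B + (2*B)*(1/(2*B)))*(-7/9 + B) = (B + 1)*(-7/9 + B) = (1 + B)*(-7/9 + B))
b(-43) - 16071 = (-7/9 + (-43)**2 + (2/9)*(-43)) - 16071 = (-7/9 + 1849 - 86/9) - 16071 = 5516/3 - 16071 = -42697/3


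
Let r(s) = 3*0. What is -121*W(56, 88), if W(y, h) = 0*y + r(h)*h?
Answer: 0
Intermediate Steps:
r(s) = 0
W(y, h) = 0 (W(y, h) = 0*y + 0*h = 0 + 0 = 0)
-121*W(56, 88) = -121*0 = 0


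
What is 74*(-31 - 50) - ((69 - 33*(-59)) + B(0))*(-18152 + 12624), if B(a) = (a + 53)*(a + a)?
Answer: 11138454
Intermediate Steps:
B(a) = 2*a*(53 + a) (B(a) = (53 + a)*(2*a) = 2*a*(53 + a))
74*(-31 - 50) - ((69 - 33*(-59)) + B(0))*(-18152 + 12624) = 74*(-31 - 50) - ((69 - 33*(-59)) + 2*0*(53 + 0))*(-18152 + 12624) = 74*(-81) - ((69 + 1947) + 2*0*53)*(-5528) = -5994 - (2016 + 0)*(-5528) = -5994 - 2016*(-5528) = -5994 - 1*(-11144448) = -5994 + 11144448 = 11138454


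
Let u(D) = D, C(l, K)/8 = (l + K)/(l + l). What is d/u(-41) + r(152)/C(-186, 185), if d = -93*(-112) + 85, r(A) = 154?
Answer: 283100/41 ≈ 6904.9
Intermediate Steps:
C(l, K) = 4*(K + l)/l (C(l, K) = 8*((l + K)/(l + l)) = 8*((K + l)/((2*l))) = 8*((K + l)*(1/(2*l))) = 8*((K + l)/(2*l)) = 4*(K + l)/l)
d = 10501 (d = 10416 + 85 = 10501)
d/u(-41) + r(152)/C(-186, 185) = 10501/(-41) + 154/(4 + 4*185/(-186)) = 10501*(-1/41) + 154/(4 + 4*185*(-1/186)) = -10501/41 + 154/(4 - 370/93) = -10501/41 + 154/(2/93) = -10501/41 + 154*(93/2) = -10501/41 + 7161 = 283100/41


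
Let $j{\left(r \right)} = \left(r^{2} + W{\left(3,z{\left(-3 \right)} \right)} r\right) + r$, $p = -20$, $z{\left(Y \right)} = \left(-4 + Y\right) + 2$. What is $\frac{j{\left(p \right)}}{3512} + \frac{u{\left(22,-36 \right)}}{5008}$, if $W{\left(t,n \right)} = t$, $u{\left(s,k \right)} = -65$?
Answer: $\frac{171785}{2198512} \approx 0.078137$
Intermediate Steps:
$z{\left(Y \right)} = -2 + Y$
$j{\left(r \right)} = r^{2} + 4 r$ ($j{\left(r \right)} = \left(r^{2} + 3 r\right) + r = r^{2} + 4 r$)
$\frac{j{\left(p \right)}}{3512} + \frac{u{\left(22,-36 \right)}}{5008} = \frac{\left(-20\right) \left(4 - 20\right)}{3512} - \frac{65}{5008} = \left(-20\right) \left(-16\right) \frac{1}{3512} - \frac{65}{5008} = 320 \cdot \frac{1}{3512} - \frac{65}{5008} = \frac{40}{439} - \frac{65}{5008} = \frac{171785}{2198512}$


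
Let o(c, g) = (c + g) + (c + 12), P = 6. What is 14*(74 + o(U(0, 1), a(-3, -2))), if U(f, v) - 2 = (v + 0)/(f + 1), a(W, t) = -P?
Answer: 1204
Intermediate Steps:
a(W, t) = -6 (a(W, t) = -1*6 = -6)
U(f, v) = 2 + v/(1 + f) (U(f, v) = 2 + (v + 0)/(f + 1) = 2 + v/(1 + f))
o(c, g) = 12 + g + 2*c (o(c, g) = (c + g) + (12 + c) = 12 + g + 2*c)
14*(74 + o(U(0, 1), a(-3, -2))) = 14*(74 + (12 - 6 + 2*((2 + 1 + 2*0)/(1 + 0)))) = 14*(74 + (12 - 6 + 2*((2 + 1 + 0)/1))) = 14*(74 + (12 - 6 + 2*(1*3))) = 14*(74 + (12 - 6 + 2*3)) = 14*(74 + (12 - 6 + 6)) = 14*(74 + 12) = 14*86 = 1204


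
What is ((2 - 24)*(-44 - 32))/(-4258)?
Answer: -836/2129 ≈ -0.39267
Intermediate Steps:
((2 - 24)*(-44 - 32))/(-4258) = -22*(-76)*(-1/4258) = 1672*(-1/4258) = -836/2129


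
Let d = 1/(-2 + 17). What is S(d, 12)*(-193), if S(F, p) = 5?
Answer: -965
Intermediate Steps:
d = 1/15 ≈ 0.066667
S(d, 12)*(-193) = 5*(-193) = -965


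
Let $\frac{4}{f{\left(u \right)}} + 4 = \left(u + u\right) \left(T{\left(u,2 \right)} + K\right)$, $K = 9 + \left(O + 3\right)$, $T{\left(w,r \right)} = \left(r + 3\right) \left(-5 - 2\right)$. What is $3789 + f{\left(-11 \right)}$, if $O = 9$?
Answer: $\frac{287965}{76} \approx 3789.0$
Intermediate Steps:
$T{\left(w,r \right)} = -21 - 7 r$ ($T{\left(w,r \right)} = \left(3 + r\right) \left(-7\right) = -21 - 7 r$)
$K = 21$ ($K = 9 + \left(9 + 3\right) = 9 + 12 = 21$)
$f{\left(u \right)} = \frac{4}{-4 - 28 u}$ ($f{\left(u \right)} = \frac{4}{-4 + \left(u + u\right) \left(\left(-21 - 14\right) + 21\right)} = \frac{4}{-4 + 2 u \left(\left(-21 - 14\right) + 21\right)} = \frac{4}{-4 + 2 u \left(-35 + 21\right)} = \frac{4}{-4 + 2 u \left(-14\right)} = \frac{4}{-4 - 28 u}$)
$3789 + f{\left(-11 \right)} = 3789 - \frac{1}{1 + 7 \left(-11\right)} = 3789 - \frac{1}{1 - 77} = 3789 - \frac{1}{-76} = 3789 - - \frac{1}{76} = 3789 + \frac{1}{76} = \frac{287965}{76}$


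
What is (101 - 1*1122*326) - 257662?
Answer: -623333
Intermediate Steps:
(101 - 1*1122*326) - 257662 = (101 - 1122*326) - 257662 = (101 - 365772) - 257662 = -365671 - 257662 = -623333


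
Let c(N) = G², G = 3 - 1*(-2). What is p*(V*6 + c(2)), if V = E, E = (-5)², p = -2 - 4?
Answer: -1050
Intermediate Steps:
p = -6
G = 5 (G = 3 + 2 = 5)
c(N) = 25 (c(N) = 5² = 25)
E = 25
V = 25
p*(V*6 + c(2)) = -6*(25*6 + 25) = -6*(150 + 25) = -6*175 = -1050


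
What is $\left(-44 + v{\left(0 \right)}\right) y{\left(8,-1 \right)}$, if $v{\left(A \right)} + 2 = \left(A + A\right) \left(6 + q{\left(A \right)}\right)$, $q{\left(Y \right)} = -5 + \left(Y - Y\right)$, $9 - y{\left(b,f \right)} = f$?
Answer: $-460$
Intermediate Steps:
$y{\left(b,f \right)} = 9 - f$
$q{\left(Y \right)} = -5$ ($q{\left(Y \right)} = -5 + 0 = -5$)
$v{\left(A \right)} = -2 + 2 A$ ($v{\left(A \right)} = -2 + \left(A + A\right) \left(6 - 5\right) = -2 + 2 A 1 = -2 + 2 A$)
$\left(-44 + v{\left(0 \right)}\right) y{\left(8,-1 \right)} = \left(-44 + \left(-2 + 2 \cdot 0\right)\right) \left(9 - -1\right) = \left(-44 + \left(-2 + 0\right)\right) \left(9 + 1\right) = \left(-44 - 2\right) 10 = \left(-46\right) 10 = -460$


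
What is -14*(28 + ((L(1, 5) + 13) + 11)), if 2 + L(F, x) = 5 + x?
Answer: -840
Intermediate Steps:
L(F, x) = 3 + x (L(F, x) = -2 + (5 + x) = 3 + x)
-14*(28 + ((L(1, 5) + 13) + 11)) = -14*(28 + (((3 + 5) + 13) + 11)) = -14*(28 + ((8 + 13) + 11)) = -14*(28 + (21 + 11)) = -14*(28 + 32) = -14*60 = -840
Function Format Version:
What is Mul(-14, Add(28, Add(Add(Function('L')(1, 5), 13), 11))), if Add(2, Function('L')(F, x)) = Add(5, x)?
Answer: -840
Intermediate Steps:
Function('L')(F, x) = Add(3, x) (Function('L')(F, x) = Add(-2, Add(5, x)) = Add(3, x))
Mul(-14, Add(28, Add(Add(Function('L')(1, 5), 13), 11))) = Mul(-14, Add(28, Add(Add(Add(3, 5), 13), 11))) = Mul(-14, Add(28, Add(Add(8, 13), 11))) = Mul(-14, Add(28, Add(21, 11))) = Mul(-14, Add(28, 32)) = Mul(-14, 60) = -840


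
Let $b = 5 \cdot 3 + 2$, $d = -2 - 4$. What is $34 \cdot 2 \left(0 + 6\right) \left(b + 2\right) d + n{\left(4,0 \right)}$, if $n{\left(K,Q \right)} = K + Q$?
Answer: $-46508$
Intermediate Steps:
$d = -6$
$b = 17$ ($b = 15 + 2 = 17$)
$34 \cdot 2 \left(0 + 6\right) \left(b + 2\right) d + n{\left(4,0 \right)} = 34 \cdot 2 \left(0 + 6\right) \left(17 + 2\right) \left(-6\right) + \left(4 + 0\right) = 34 \cdot 2 \cdot 6 \cdot 19 \left(-6\right) + 4 = 34 \cdot 2 \cdot 114 \left(-6\right) + 4 = 34 \cdot 228 \left(-6\right) + 4 = 34 \left(-1368\right) + 4 = -46512 + 4 = -46508$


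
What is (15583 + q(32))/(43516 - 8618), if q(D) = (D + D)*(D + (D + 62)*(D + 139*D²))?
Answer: 856503519/34898 ≈ 24543.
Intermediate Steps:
q(D) = 2*D*(D + (62 + D)*(D + 139*D²)) (q(D) = (2*D)*(D + (62 + D)*(D + 139*D²)) = 2*D*(D + (62 + D)*(D + 139*D²)))
(15583 + q(32))/(43516 - 8618) = (15583 + 32²*(126 + 278*32² + 17238*32))/(43516 - 8618) = (15583 + 1024*(126 + 278*1024 + 551616))/34898 = (15583 + 1024*(126 + 284672 + 551616))*(1/34898) = (15583 + 1024*836414)*(1/34898) = (15583 + 856487936)*(1/34898) = 856503519*(1/34898) = 856503519/34898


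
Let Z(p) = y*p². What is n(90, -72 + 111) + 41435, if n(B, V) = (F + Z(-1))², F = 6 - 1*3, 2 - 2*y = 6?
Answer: 41436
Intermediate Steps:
y = -2 (y = 1 - ½*6 = 1 - 3 = -2)
Z(p) = -2*p²
F = 3 (F = 6 - 3 = 3)
n(B, V) = 1 (n(B, V) = (3 - 2*(-1)²)² = (3 - 2*1)² = (3 - 2)² = 1² = 1)
n(90, -72 + 111) + 41435 = 1 + 41435 = 41436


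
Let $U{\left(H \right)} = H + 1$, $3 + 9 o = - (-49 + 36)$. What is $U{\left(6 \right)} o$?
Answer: $\frac{70}{9} \approx 7.7778$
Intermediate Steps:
$o = \frac{10}{9}$ ($o = - \frac{1}{3} + \frac{\left(-1\right) \left(-49 + 36\right)}{9} = - \frac{1}{3} + \frac{\left(-1\right) \left(-13\right)}{9} = - \frac{1}{3} + \frac{1}{9} \cdot 13 = - \frac{1}{3} + \frac{13}{9} = \frac{10}{9} \approx 1.1111$)
$U{\left(H \right)} = 1 + H$
$U{\left(6 \right)} o = \left(1 + 6\right) \frac{10}{9} = 7 \cdot \frac{10}{9} = \frac{70}{9}$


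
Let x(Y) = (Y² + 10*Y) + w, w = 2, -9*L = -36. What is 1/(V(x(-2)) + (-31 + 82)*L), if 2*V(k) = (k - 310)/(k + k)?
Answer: 14/2937 ≈ 0.0047668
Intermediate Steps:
L = 4 (L = -⅑*(-36) = 4)
x(Y) = 2 + Y² + 10*Y (x(Y) = (Y² + 10*Y) + 2 = 2 + Y² + 10*Y)
V(k) = (-310 + k)/(4*k) (V(k) = ((k - 310)/(k + k))/2 = ((-310 + k)/((2*k)))/2 = ((-310 + k)*(1/(2*k)))/2 = ((-310 + k)/(2*k))/2 = (-310 + k)/(4*k))
1/(V(x(-2)) + (-31 + 82)*L) = 1/((-310 + (2 + (-2)² + 10*(-2)))/(4*(2 + (-2)² + 10*(-2))) + (-31 + 82)*4) = 1/((-310 + (2 + 4 - 20))/(4*(2 + 4 - 20)) + 51*4) = 1/((¼)*(-310 - 14)/(-14) + 204) = 1/((¼)*(-1/14)*(-324) + 204) = 1/(81/14 + 204) = 1/(2937/14) = 14/2937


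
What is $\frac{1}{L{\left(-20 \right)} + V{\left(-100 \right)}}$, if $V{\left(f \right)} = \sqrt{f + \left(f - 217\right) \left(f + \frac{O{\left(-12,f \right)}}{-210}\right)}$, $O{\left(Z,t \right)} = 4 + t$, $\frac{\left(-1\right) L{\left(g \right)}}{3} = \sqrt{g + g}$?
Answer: $\frac{35}{2 \left(4 \sqrt{602070} - 105 i \sqrt{10}\right)} \approx 0.0055746 + 0.00059637 i$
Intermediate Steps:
$L{\left(g \right)} = - 3 \sqrt{2} \sqrt{g}$ ($L{\left(g \right)} = - 3 \sqrt{g + g} = - 3 \sqrt{2 g} = - 3 \sqrt{2} \sqrt{g}$)
$V{\left(f \right)} = \sqrt{f + \left(-217 + f\right) \left(- \frac{2}{105} + \frac{209 f}{210}\right)}$ ($V{\left(f \right)} = \sqrt{f + \left(f - 217\right) \left(f + \frac{4 + f}{-210}\right)} = \sqrt{f + \left(-217 + f\right) \left(f + \left(4 + f\right) \left(- \frac{1}{210}\right)\right)} = \sqrt{f + \left(-217 + f\right) \left(f - \left(\frac{2}{105} + \frac{f}{210}\right)\right)} = \sqrt{f + \left(-217 + f\right) \left(- \frac{2}{105} + \frac{209 f}{210}\right)}$)
$\frac{1}{L{\left(-20 \right)} + V{\left(-100 \right)}} = \frac{1}{- 3 \sqrt{2} \sqrt{-20} + \frac{\sqrt{182280 - -948087000 + 43890 \left(-100\right)^{2}}}{210}} = \frac{1}{- 3 \sqrt{2} \cdot 2 i \sqrt{5} + \frac{\sqrt{182280 + 948087000 + 43890 \cdot 10000}}{210}} = \frac{1}{- 6 i \sqrt{10} + \frac{\sqrt{182280 + 948087000 + 438900000}}{210}} = \frac{1}{- 6 i \sqrt{10} + \frac{\sqrt{1387169280}}{210}} = \frac{1}{- 6 i \sqrt{10} + \frac{48 \sqrt{602070}}{210}} = \frac{1}{- 6 i \sqrt{10} + \frac{8 \sqrt{602070}}{35}} = \frac{1}{\frac{8 \sqrt{602070}}{35} - 6 i \sqrt{10}}$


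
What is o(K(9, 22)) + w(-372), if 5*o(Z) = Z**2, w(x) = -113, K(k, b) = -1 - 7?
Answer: -501/5 ≈ -100.20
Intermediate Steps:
K(k, b) = -8
o(Z) = Z**2/5
o(K(9, 22)) + w(-372) = (1/5)*(-8)**2 - 113 = (1/5)*64 - 113 = 64/5 - 113 = -501/5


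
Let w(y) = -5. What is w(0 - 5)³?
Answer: -125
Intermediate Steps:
w(0 - 5)³ = (-5)³ = -125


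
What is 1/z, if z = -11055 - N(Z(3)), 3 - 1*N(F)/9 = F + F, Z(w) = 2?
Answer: -1/11046 ≈ -9.0530e-5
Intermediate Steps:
N(F) = 27 - 18*F (N(F) = 27 - 9*(F + F) = 27 - 18*F)
z = -11046 (z = -11055 - (27 - 18*2) = -11055 - (27 - 36) = -11055 - 1*(-9) = -11055 + 9 = -11046)
1/z = 1/(-11046) = -1/11046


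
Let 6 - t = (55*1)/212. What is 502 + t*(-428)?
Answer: -103613/53 ≈ -1955.0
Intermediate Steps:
t = 1217/212 (t = 6 - 55*1/212 = 6 - 55/212 = 1217/212 ≈ 5.7406)
502 + t*(-428) = 502 + (1217/212)*(-428) = 502 - 130219/53 = -103613/53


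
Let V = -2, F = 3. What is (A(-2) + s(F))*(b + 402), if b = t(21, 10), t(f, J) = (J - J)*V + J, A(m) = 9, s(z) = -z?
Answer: 2472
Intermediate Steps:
t(f, J) = J (t(f, J) = (J - J)*(-2) + J = 0*(-2) + J = 0 + J = J)
b = 10
(A(-2) + s(F))*(b + 402) = (9 - 1*3)*(10 + 402) = (9 - 3)*412 = 6*412 = 2472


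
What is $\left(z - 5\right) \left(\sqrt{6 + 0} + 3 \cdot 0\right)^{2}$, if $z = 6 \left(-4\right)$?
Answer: $-174$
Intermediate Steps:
$z = -24$
$\left(z - 5\right) \left(\sqrt{6 + 0} + 3 \cdot 0\right)^{2} = \left(-24 - 5\right) \left(\sqrt{6 + 0} + 3 \cdot 0\right)^{2} = - 29 \left(\sqrt{6} + 0\right)^{2} = - 29 \left(\sqrt{6}\right)^{2} = \left(-29\right) 6 = -174$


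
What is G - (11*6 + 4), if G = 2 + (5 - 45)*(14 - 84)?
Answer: 2732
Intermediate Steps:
G = 2802 (G = 2 - 40*(-70) = 2 + 2800 = 2802)
G - (11*6 + 4) = 2802 - (11*6 + 4) = 2802 - (66 + 4) = 2802 - 1*70 = 2802 - 70 = 2732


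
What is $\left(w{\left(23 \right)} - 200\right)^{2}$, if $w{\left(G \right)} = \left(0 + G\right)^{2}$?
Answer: $108241$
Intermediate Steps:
$w{\left(G \right)} = G^{2}$
$\left(w{\left(23 \right)} - 200\right)^{2} = \left(23^{2} - 200\right)^{2} = \left(529 - 200\right)^{2} = 329^{2} = 108241$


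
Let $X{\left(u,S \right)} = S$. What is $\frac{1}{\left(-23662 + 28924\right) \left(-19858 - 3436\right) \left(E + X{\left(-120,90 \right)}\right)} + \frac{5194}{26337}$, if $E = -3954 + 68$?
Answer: $\frac{805567263679403}{4084756454234352} \approx 0.19721$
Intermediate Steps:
$E = -3886$
$\frac{1}{\left(-23662 + 28924\right) \left(-19858 - 3436\right) \left(E + X{\left(-120,90 \right)}\right)} + \frac{5194}{26337} = \frac{1}{\left(-23662 + 28924\right) \left(-19858 - 3436\right) \left(-3886 + 90\right)} + \frac{5194}{26337} = \frac{1}{5262 \left(\left(-23294\right) \left(-3796\right)\right)} + 5194 \cdot \frac{1}{26337} = \frac{1}{5262 \cdot 88424024} + \frac{5194}{26337} = \frac{1}{5262} \cdot \frac{1}{88424024} + \frac{5194}{26337} = \frac{1}{465287214288} + \frac{5194}{26337} = \frac{805567263679403}{4084756454234352}$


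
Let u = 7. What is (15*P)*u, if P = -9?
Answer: -945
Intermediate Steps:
(15*P)*u = (15*(-9))*7 = -135*7 = -945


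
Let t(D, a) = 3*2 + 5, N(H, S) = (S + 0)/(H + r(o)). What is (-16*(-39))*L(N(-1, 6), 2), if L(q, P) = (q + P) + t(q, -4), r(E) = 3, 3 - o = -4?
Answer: 9984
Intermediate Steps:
o = 7 (o = 3 - 1*(-4) = 3 + 4 = 7)
N(H, S) = S/(3 + H) (N(H, S) = (S + 0)/(H + 3) = S/(3 + H))
t(D, a) = 11 (t(D, a) = 6 + 5 = 11)
L(q, P) = 11 + P + q (L(q, P) = (q + P) + 11 = (P + q) + 11 = 11 + P + q)
(-16*(-39))*L(N(-1, 6), 2) = (-16*(-39))*(11 + 2 + 6/(3 - 1)) = 624*(11 + 2 + 6/2) = 624*(11 + 2 + 6*(½)) = 624*(11 + 2 + 3) = 624*16 = 9984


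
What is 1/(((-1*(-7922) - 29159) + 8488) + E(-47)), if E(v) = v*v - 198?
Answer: -1/10738 ≈ -9.3127e-5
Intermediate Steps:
E(v) = -198 + v**2 (E(v) = v**2 - 198 = -198 + v**2)
1/(((-1*(-7922) - 29159) + 8488) + E(-47)) = 1/(((-1*(-7922) - 29159) + 8488) + (-198 + (-47)**2)) = 1/(((7922 - 29159) + 8488) + (-198 + 2209)) = 1/((-21237 + 8488) + 2011) = 1/(-12749 + 2011) = 1/(-10738) = -1/10738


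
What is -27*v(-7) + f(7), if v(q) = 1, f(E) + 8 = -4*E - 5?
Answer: -68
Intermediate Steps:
f(E) = -13 - 4*E (f(E) = -8 + (-4*E - 5) = -8 + (-5 - 4*E) = -13 - 4*E)
-27*v(-7) + f(7) = -27*1 + (-13 - 4*7) = -27 + (-13 - 28) = -27 - 41 = -68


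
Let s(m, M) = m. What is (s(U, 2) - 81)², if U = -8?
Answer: 7921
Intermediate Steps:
(s(U, 2) - 81)² = (-8 - 81)² = (-89)² = 7921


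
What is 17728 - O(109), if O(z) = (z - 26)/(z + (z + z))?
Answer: 5796973/327 ≈ 17728.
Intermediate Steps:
O(z) = (-26 + z)/(3*z) (O(z) = (-26 + z)/(z + 2*z) = (-26 + z)/((3*z)) = (-26 + z)*(1/(3*z)) = (-26 + z)/(3*z))
17728 - O(109) = 17728 - (-26 + 109)/(3*109) = 17728 - 83/(3*109) = 17728 - 1*83/327 = 17728 - 83/327 = 5796973/327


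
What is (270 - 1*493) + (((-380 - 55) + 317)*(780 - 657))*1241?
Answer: -18012097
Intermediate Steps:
(270 - 1*493) + (((-380 - 55) + 317)*(780 - 657))*1241 = (270 - 493) + ((-435 + 317)*123)*1241 = -223 - 118*123*1241 = -223 - 14514*1241 = -223 - 18011874 = -18012097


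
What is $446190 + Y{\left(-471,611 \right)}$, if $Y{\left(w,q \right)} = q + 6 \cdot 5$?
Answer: $446831$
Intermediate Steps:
$Y{\left(w,q \right)} = 30 + q$ ($Y{\left(w,q \right)} = q + 30 = 30 + q$)
$446190 + Y{\left(-471,611 \right)} = 446190 + \left(30 + 611\right) = 446190 + 641 = 446831$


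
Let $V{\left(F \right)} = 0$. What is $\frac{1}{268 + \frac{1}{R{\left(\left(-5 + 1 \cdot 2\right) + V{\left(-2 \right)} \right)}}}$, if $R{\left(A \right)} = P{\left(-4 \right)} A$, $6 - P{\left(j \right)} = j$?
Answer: $\frac{30}{8039} \approx 0.0037318$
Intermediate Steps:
$P{\left(j \right)} = 6 - j$
$R{\left(A \right)} = 10 A$ ($R{\left(A \right)} = \left(6 - -4\right) A = \left(6 + 4\right) A = 10 A$)
$\frac{1}{268 + \frac{1}{R{\left(\left(-5 + 1 \cdot 2\right) + V{\left(-2 \right)} \right)}}} = \frac{1}{268 + \frac{1}{10 \left(\left(-5 + 1 \cdot 2\right) + 0\right)}} = \frac{1}{268 + \frac{1}{10 \left(\left(-5 + 2\right) + 0\right)}} = \frac{1}{268 + \frac{1}{10 \left(-3 + 0\right)}} = \frac{1}{268 + \frac{1}{10 \left(-3\right)}} = \frac{1}{268 + \frac{1}{-30}} = \frac{1}{268 - \frac{1}{30}} = \frac{1}{\frac{8039}{30}} = \frac{30}{8039}$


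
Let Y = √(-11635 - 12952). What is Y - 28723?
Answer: -28723 + I*√24587 ≈ -28723.0 + 156.8*I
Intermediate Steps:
Y = I*√24587 (Y = √(-24587) = I*√24587 ≈ 156.8*I)
Y - 28723 = I*√24587 - 28723 = -28723 + I*√24587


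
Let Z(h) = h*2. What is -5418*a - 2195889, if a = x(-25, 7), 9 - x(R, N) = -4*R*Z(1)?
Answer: -1161051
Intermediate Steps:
Z(h) = 2*h
x(R, N) = 9 + 8*R (x(R, N) = 9 - (-4)*R*(2*1) = 9 - (-4)*R*2 = 9 - (-4)*2*R = 9 - (-8)*R = 9 + 8*R)
a = -191 (a = 9 + 8*(-25) = 9 - 200 = -191)
-5418*a - 2195889 = -5418*(-191) - 2195889 = 1034838 - 2195889 = -1161051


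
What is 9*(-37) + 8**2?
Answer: -269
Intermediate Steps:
9*(-37) + 8**2 = -333 + 64 = -269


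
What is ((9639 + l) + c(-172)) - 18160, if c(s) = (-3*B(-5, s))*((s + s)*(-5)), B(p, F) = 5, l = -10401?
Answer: -44722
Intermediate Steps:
c(s) = 150*s (c(s) = (-3*5)*((s + s)*(-5)) = -15*2*s*(-5) = -(-150)*s = 150*s)
((9639 + l) + c(-172)) - 18160 = ((9639 - 10401) + 150*(-172)) - 18160 = (-762 - 25800) - 18160 = -26562 - 18160 = -44722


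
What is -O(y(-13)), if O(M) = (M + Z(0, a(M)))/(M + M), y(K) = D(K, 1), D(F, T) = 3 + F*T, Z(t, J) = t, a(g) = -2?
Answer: -1/2 ≈ -0.50000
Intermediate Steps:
y(K) = 3 + K (y(K) = 3 + K*1 = 3 + K)
O(M) = 1/2 (O(M) = (M + 0)/(M + M) = M/((2*M)) = M*(1/(2*M)) = 1/2)
-O(y(-13)) = -1*1/2 = -1/2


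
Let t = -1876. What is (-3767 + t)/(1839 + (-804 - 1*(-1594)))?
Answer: -513/239 ≈ -2.1464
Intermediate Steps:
(-3767 + t)/(1839 + (-804 - 1*(-1594))) = (-3767 - 1876)/(1839 + (-804 - 1*(-1594))) = -5643/(1839 + (-804 + 1594)) = -5643/(1839 + 790) = -5643/2629 = -5643*1/2629 = -513/239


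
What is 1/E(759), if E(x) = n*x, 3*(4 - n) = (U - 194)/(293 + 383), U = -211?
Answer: 676/2154801 ≈ 0.00031372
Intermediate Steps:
n = 2839/676 (n = 4 - (-211 - 194)/(3*(293 + 383)) = 4 - (-135)/676 = 4 - 1/3*(-405/676) = 4 + 135/676 = 2839/676 ≈ 4.1997)
E(x) = 2839*x/676
1/E(759) = 1/((2839/676)*759) = 1/(2154801/676) = 676/2154801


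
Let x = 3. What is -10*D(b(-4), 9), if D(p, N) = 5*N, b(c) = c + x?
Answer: -450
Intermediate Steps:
b(c) = 3 + c (b(c) = c + 3 = 3 + c)
-10*D(b(-4), 9) = -50*9 = -10*45 = -450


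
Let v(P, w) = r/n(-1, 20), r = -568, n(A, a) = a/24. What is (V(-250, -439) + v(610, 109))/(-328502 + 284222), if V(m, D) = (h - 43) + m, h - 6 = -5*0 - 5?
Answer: 1217/55350 ≈ 0.021987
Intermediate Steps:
n(A, a) = a/24 (n(A, a) = a*(1/24) = a/24)
v(P, w) = -3408/5 (v(P, w) = -568/((1/24)*20) = -568/5/6 = -568*6/5 = -3408/5)
h = 1 (h = 6 + (-5*0 - 5) = 6 + (0 - 5) = 6 - 5 = 1)
V(m, D) = -42 + m (V(m, D) = (1 - 43) + m = -42 + m)
(V(-250, -439) + v(610, 109))/(-328502 + 284222) = ((-42 - 250) - 3408/5)/(-328502 + 284222) = (-292 - 3408/5)/(-44280) = -4868/5*(-1/44280) = 1217/55350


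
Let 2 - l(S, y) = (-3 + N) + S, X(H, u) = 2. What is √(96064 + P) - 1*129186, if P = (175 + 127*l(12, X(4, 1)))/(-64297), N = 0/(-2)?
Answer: -129186 + √397138632641434/64297 ≈ -1.2888e+5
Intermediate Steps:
N = 0 (N = 0*(-½) = 0)
l(S, y) = 5 - S (l(S, y) = 2 - ((-3 + 0) + S) = 2 - (-3 + S) = 2 + (3 - S) = 5 - S)
P = 714/64297 (P = (175 + 127*(5 - 1*12))/(-64297) = (175 + 127*(5 - 12))*(-1/64297) = (175 + 127*(-7))*(-1/64297) = (175 - 889)*(-1/64297) = -714*(-1/64297) = 714/64297 ≈ 0.011105)
√(96064 + P) - 1*129186 = √(96064 + 714/64297) - 1*129186 = √(6176627722/64297) - 129186 = √397138632641434/64297 - 129186 = -129186 + √397138632641434/64297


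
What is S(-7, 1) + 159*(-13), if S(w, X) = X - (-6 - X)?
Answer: -2059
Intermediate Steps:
S(w, X) = 6 + 2*X (S(w, X) = X + (6 + X) = 6 + 2*X)
S(-7, 1) + 159*(-13) = (6 + 2*1) + 159*(-13) = (6 + 2) - 2067 = 8 - 2067 = -2059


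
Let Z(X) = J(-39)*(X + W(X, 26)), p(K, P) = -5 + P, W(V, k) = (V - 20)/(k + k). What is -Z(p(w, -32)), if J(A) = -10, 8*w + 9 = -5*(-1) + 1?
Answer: -9905/26 ≈ -380.96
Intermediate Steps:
w = -3/8 (w = -9/8 + (-5*(-1) + 1)/8 = -9/8 + (5 + 1)/8 = -9/8 + (1/8)*6 = -9/8 + 3/4 = -3/8 ≈ -0.37500)
W(V, k) = (-20 + V)/(2*k) (W(V, k) = (-20 + V)/((2*k)) = (-20 + V)*(1/(2*k)) = (-20 + V)/(2*k))
Z(X) = 50/13 - 265*X/26 (Z(X) = -10*(X + (1/2)*(-20 + X)/26) = -10*(X + (1/2)*(1/26)*(-20 + X)) = -10*(X + (-5/13 + X/52)) = -10*(-5/13 + 53*X/52) = 50/13 - 265*X/26)
-Z(p(w, -32)) = -(50/13 - 265*(-5 - 32)/26) = -(50/13 - 265/26*(-37)) = -(50/13 + 9805/26) = -1*9905/26 = -9905/26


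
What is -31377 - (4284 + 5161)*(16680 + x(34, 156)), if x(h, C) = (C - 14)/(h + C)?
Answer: -2994039682/19 ≈ -1.5758e+8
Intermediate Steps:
x(h, C) = (-14 + C)/(C + h)
-31377 - (4284 + 5161)*(16680 + x(34, 156)) = -31377 - (4284 + 5161)*(16680 + (-14 + 156)/(156 + 34)) = -31377 - 9445*(16680 + 142/190) = -31377 - 9445*(16680 + (1/190)*142) = -31377 - 9445*(16680 + 71/95) = -31377 - 9445*1584671/95 = -31377 - 1*2993443519/19 = -31377 - 2993443519/19 = -2994039682/19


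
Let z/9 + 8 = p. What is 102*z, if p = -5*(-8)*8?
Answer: 286416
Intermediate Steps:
p = 320 (p = 40*8 = 320)
z = 2808 (z = -72 + 9*320 = -72 + 2880 = 2808)
102*z = 102*2808 = 286416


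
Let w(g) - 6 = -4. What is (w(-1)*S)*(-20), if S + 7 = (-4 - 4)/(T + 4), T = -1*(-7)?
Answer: 3400/11 ≈ 309.09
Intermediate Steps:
T = 7
w(g) = 2 (w(g) = 6 - 4 = 2)
S = -85/11 (S = -7 + (-4 - 4)/(7 + 4) = -7 - 8/11 = -85/11 ≈ -7.7273)
(w(-1)*S)*(-20) = (2*(-85/11))*(-20) = -170/11*(-20) = 3400/11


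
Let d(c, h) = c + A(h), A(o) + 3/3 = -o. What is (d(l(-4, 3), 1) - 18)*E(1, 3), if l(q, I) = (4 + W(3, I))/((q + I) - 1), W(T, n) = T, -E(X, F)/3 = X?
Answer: 141/2 ≈ 70.500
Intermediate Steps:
E(X, F) = -3*X
A(o) = -1 - o
l(q, I) = 7/(-1 + I + q) (l(q, I) = (4 + 3)/((q + I) - 1) = 7/((I + q) - 1) = 7/(-1 + I + q))
d(c, h) = -1 + c - h (d(c, h) = c + (-1 - h) = -1 + c - h)
(d(l(-4, 3), 1) - 18)*E(1, 3) = ((-1 + 7/(-1 + 3 - 4) - 1*1) - 18)*(-3*1) = ((-1 + 7/(-2) - 1) - 18)*(-3) = ((-1 + 7*(-1/2) - 1) - 18)*(-3) = ((-1 - 7/2 - 1) - 18)*(-3) = (-11/2 - 18)*(-3) = -47/2*(-3) = 141/2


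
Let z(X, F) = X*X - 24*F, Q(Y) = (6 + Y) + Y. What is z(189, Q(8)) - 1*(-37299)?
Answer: 72492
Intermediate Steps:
Q(Y) = 6 + 2*Y
z(X, F) = X² - 24*F
z(189, Q(8)) - 1*(-37299) = (189² - 24*(6 + 2*8)) - 1*(-37299) = (35721 - 24*(6 + 16)) + 37299 = (35721 - 24*22) + 37299 = (35721 - 528) + 37299 = 35193 + 37299 = 72492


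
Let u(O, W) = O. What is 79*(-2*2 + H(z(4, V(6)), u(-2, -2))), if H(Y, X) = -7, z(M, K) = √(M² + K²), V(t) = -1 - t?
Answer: -869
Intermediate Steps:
z(M, K) = √(K² + M²)
79*(-2*2 + H(z(4, V(6)), u(-2, -2))) = 79*(-2*2 - 7) = 79*(-4 - 7) = 79*(-11) = -869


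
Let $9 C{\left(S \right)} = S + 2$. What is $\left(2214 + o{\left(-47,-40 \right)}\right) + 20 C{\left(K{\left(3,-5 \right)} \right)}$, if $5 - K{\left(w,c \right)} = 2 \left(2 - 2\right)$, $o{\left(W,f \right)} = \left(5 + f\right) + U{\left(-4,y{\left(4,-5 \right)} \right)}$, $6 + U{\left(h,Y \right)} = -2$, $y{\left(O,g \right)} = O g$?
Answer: $\frac{19679}{9} \approx 2186.6$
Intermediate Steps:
$U{\left(h,Y \right)} = -8$ ($U{\left(h,Y \right)} = -6 - 2 = -8$)
$o{\left(W,f \right)} = -3 + f$ ($o{\left(W,f \right)} = \left(5 + f\right) - 8 = -3 + f$)
$K{\left(w,c \right)} = 5$ ($K{\left(w,c \right)} = 5 - 2 \left(2 - 2\right) = 5 - 2 \cdot 0 = 5 - 0 = 5 + 0 = 5$)
$C{\left(S \right)} = \frac{2}{9} + \frac{S}{9}$ ($C{\left(S \right)} = \frac{S + 2}{9} = \frac{2 + S}{9} = \frac{2}{9} + \frac{S}{9}$)
$\left(2214 + o{\left(-47,-40 \right)}\right) + 20 C{\left(K{\left(3,-5 \right)} \right)} = \left(2214 - 43\right) + 20 \left(\frac{2}{9} + \frac{1}{9} \cdot 5\right) = \left(2214 - 43\right) + 20 \left(\frac{2}{9} + \frac{5}{9}\right) = 2171 + 20 \cdot \frac{7}{9} = 2171 + \frac{140}{9} = \frac{19679}{9}$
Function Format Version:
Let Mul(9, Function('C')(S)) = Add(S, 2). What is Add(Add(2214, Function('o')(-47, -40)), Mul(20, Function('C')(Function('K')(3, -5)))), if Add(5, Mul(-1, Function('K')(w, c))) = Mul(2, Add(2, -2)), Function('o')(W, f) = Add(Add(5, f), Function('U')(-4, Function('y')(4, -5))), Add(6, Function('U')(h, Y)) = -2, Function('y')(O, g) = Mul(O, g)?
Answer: Rational(19679, 9) ≈ 2186.6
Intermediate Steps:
Function('U')(h, Y) = -8 (Function('U')(h, Y) = Add(-6, -2) = -8)
Function('o')(W, f) = Add(-3, f) (Function('o')(W, f) = Add(Add(5, f), -8) = Add(-3, f))
Function('K')(w, c) = 5 (Function('K')(w, c) = Add(5, Mul(-1, Mul(2, Add(2, -2)))) = Add(5, Mul(-1, Mul(2, 0))) = Add(5, Mul(-1, 0)) = Add(5, 0) = 5)
Function('C')(S) = Add(Rational(2, 9), Mul(Rational(1, 9), S)) (Function('C')(S) = Mul(Rational(1, 9), Add(S, 2)) = Mul(Rational(1, 9), Add(2, S)) = Add(Rational(2, 9), Mul(Rational(1, 9), S)))
Add(Add(2214, Function('o')(-47, -40)), Mul(20, Function('C')(Function('K')(3, -5)))) = Add(Add(2214, Add(-3, -40)), Mul(20, Add(Rational(2, 9), Mul(Rational(1, 9), 5)))) = Add(Add(2214, -43), Mul(20, Add(Rational(2, 9), Rational(5, 9)))) = Add(2171, Mul(20, Rational(7, 9))) = Add(2171, Rational(140, 9)) = Rational(19679, 9)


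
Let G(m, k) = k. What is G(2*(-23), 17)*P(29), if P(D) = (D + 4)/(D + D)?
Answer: 561/58 ≈ 9.6724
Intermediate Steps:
P(D) = (4 + D)/(2*D) (P(D) = (4 + D)/((2*D)) = (4 + D)*(1/(2*D)) = (4 + D)/(2*D))
G(2*(-23), 17)*P(29) = 17*((½)*(4 + 29)/29) = 17*((½)*(1/29)*33) = 17*(33/58) = 561/58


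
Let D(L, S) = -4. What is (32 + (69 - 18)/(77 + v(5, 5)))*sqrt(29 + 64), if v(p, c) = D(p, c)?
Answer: 2387*sqrt(93)/73 ≈ 315.33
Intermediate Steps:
v(p, c) = -4
(32 + (69 - 18)/(77 + v(5, 5)))*sqrt(29 + 64) = (32 + (69 - 18)/(77 - 4))*sqrt(29 + 64) = (32 + 51/73)*sqrt(93) = 2387*sqrt(93)/73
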